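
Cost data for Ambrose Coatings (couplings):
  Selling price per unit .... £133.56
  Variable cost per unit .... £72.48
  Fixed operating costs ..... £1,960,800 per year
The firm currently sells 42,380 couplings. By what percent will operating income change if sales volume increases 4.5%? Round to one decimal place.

+18.6%

At 42,380 units, contribution = 42,380 × £61.08 = £2,588,570.40.
Operating income = contribution − fixed costs = £2,588,570.40 − £1,960,800 = £627,770.40.
DOL = contribution ÷ EBIT = £2,588,570.40 ÷ £627,770.40 = 4.1234.
So EBIT moves 4.1234 × (+4.5%) = +18.6%.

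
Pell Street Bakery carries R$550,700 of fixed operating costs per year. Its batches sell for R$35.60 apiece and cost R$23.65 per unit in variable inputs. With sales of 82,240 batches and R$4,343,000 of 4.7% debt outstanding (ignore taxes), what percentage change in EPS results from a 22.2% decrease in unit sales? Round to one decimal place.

At 82,240 units, contribution = 82,240 × R$11.95 = R$982,768.00.
Subtracting fixed costs: EBIT = R$982,768.00 − R$550,700 = R$432,068.00.
After interest of R$204,121.00, pre-tax earnings = R$227,947.00.
Degree of combined leverage = contribution ÷ (EBIT − I) = R$982,768.00 ÷ R$227,947.00 = 4.3114.
EPS therefore changes by 4.3114 × (-22.2%) = -95.7%.

-95.7%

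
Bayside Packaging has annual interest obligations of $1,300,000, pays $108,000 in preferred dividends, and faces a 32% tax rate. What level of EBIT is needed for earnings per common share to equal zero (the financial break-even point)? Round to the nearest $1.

Preferred dividends are paid after tax, so their pre-tax equivalent is $108,000 ÷ (1 − 0.32) = $158,823.53.
Financial break-even EBIT = interest + D_p ÷ (1 − t) = $1,300,000 + $158,823.53 = $1,458,823.53.

$1,458,824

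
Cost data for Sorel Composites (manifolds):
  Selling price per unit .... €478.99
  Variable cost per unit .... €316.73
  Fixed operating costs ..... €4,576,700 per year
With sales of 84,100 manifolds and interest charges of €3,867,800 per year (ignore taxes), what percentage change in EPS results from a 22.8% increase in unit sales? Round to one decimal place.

At 84,100 units, contribution = 84,100 × €162.26 = €13,646,066.00.
Operating income = contribution − fixed costs = €13,646,066.00 − €4,576,700 = €9,069,366.00.
Interest = €3,867,800.00, so EBIT − I = €5,201,566.00.
DCL = total CM / (EBIT − I) = €13,646,066.00 / €5,201,566.00 = 2.6235.
%ΔEPS = DCL × %ΔSales = 2.6235 × +22.8% = +59.8%.

+59.8%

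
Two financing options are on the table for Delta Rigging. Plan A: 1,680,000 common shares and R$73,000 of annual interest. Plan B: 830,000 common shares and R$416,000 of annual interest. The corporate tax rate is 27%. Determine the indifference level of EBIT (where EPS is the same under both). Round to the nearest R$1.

Set EPS_A = EPS_B: (EBIT − R$73,000)(1 − 0.27) ÷ 1,680,000 = (EBIT − R$416,000)(1 − 0.27) ÷ 830,000.
Cancelling (1 − t) and cross-multiplying: 830,000·(EBIT − 73,000) = 1,680,000·(EBIT − 416,000).
Solving, EBIT = (416,000·1,680,000 − 73,000·830,000) / (1,680,000 − 830,000) = 638,290,000,000 / 850,000 = 750,929.41.

R$750,929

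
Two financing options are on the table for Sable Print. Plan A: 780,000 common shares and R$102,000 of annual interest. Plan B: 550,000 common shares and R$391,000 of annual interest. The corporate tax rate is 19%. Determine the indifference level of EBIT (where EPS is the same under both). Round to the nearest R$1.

Set EPS_A = EPS_B: (EBIT − R$102,000)(1 − 0.19) ÷ 780,000 = (EBIT − R$391,000)(1 − 0.19) ÷ 550,000.
The (1 − t) factor cancels: (EBIT − 102,000) × 550,000 = (EBIT − 391,000) × 780,000.
EBIT × (780,000 − 550,000) = 391,000 × 780,000 − 102,000 × 550,000 = 248,880,000,000, so EBIT = 248,880,000,000 ÷ 230,000 = 1,082,086.96.

R$1,082,087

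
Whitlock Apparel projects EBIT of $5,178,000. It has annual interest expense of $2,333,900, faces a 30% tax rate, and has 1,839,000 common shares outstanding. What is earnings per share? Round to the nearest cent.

Pre-tax income = $5,178,000 − $2,333,900.00 = $2,844,100.00.
After tax at 30%: net income = $2,844,100.00 × 0.70 = $1,990,870.00.
EPS = $1,990,870.00 ÷ 1,839,000 = $1.08.

$1.08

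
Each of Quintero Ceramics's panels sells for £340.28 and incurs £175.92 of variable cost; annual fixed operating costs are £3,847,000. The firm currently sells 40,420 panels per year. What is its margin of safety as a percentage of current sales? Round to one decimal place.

Each unit contributes £340.28 − £175.92 = £164.36. Break-even units = £3,847,000 ÷ £164.36 = 23,405.94; break-even revenue = 23,405.94 × £340.28 = £7,964,572.65.
Actual sales revenue = 40,420 × £340.28 = £13,754,117.60.
Margin of safety = (£13,754,117.60 − £7,964,572.65) ÷ £13,754,117.60 = 42.1%.

42.1%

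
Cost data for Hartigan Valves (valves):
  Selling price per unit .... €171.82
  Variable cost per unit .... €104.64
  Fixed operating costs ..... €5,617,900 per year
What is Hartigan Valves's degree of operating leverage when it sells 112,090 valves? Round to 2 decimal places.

3.94

Total contribution margin = 112,090 × €67.18 = €7,530,206.20.
Operating income = contribution − fixed costs = €7,530,206.20 − €5,617,900 = €1,912,306.20.
DOL = contribution ÷ EBIT = €7,530,206.20 ÷ €1,912,306.20 = 3.9378.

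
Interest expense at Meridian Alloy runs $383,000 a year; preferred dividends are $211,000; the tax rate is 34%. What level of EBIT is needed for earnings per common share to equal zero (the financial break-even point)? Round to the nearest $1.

$702,697

Grossing the preferred dividend up to pre-tax terms: $211,000 / (1 − 0.34) = $319,696.97.
Financial break-even EBIT = interest + D_p ÷ (1 − t) = $383,000 + $319,696.97 = $702,696.97.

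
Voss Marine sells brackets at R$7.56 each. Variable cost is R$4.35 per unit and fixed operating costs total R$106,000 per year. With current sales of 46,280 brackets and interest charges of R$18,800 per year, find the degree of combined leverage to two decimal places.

Contribution at this volume is 46,280 × R$3.21 = R$148,558.80.
Operating income = contribution − fixed costs = R$148,558.80 − R$106,000 = R$42,558.80. Interest = R$18,800.00, so EBIT − I = R$23,758.80.
Degree of total leverage = total CM / (EBIT − interest) = R$148,558.80 / R$23,758.80 = 6.2528.

6.25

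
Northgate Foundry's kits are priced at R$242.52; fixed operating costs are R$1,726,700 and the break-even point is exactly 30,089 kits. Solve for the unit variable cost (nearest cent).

Contribution per unit must be FC / Q = R$1,726,700 / 30,089 = R$57.3864.
Variable cost per unit = R$242.52 − R$57.3864 = R$185.13.

R$185.13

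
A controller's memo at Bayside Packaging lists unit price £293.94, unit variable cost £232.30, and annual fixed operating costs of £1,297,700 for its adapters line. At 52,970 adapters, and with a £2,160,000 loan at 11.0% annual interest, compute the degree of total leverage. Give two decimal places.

1.89

Contribution at this volume is 52,970 × £61.64 = £3,265,070.80.
EBIT = £3,265,070.80 − £1,297,700 = £1,967,370.80. Interest = £237,600.00.
DOL = £3,265,070.80 ÷ £1,967,370.80 = 1.6596; DFL = £1,967,370.80 ÷ £1,729,770.80 = 1.1374.
DCL = DOL × DFL = 1.6596 × 1.1374 = 1.8876.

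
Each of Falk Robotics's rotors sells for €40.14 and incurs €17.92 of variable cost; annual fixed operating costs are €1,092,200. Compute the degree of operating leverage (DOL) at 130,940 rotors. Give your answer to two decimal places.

Contribution at this volume is 130,940 × €22.22 = €2,909,486.80.
Subtracting fixed costs: EBIT = €2,909,486.80 − €1,092,200 = €1,817,286.80.
Degree of operating leverage = €2,909,486.80 / €1,817,286.80 = 1.6010.

1.60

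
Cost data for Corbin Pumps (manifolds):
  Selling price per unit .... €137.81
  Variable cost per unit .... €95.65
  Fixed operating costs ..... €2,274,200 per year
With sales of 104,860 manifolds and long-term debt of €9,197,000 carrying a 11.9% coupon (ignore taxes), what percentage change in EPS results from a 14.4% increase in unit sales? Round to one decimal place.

Contribution at this volume is 104,860 × €42.16 = €4,420,897.60.
EBIT = €4,420,897.60 − €2,274,200 = €2,146,697.60.
Interest = €1,094,443.00, so EBIT − I = €1,052,254.60.
DCL = total CM / (EBIT − I) = €4,420,897.60 / €1,052,254.60 = 4.2014.
EPS therefore changes by 4.2014 × (+14.4%) = +60.5%.

+60.5%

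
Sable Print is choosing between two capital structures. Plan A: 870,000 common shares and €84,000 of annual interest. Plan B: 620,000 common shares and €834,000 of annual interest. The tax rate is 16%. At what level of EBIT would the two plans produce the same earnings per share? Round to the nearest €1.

Set EPS_A = EPS_B: (EBIT − €84,000)(1 − 0.16) ÷ 870,000 = (EBIT − €834,000)(1 − 0.16) ÷ 620,000.
The (1 − t) factor cancels: (EBIT − 84,000) × 620,000 = (EBIT − 834,000) × 870,000.
EBIT × (870,000 − 620,000) = 834,000 × 870,000 − 84,000 × 620,000 = 673,500,000,000, so EBIT = 673,500,000,000 ÷ 250,000 = 2,694,000.00.

€2,694,000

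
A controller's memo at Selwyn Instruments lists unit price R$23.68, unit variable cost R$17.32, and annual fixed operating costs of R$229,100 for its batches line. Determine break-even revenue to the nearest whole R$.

CM per unit = R$23.68 − R$17.32 = R$6.36; CM ratio = R$6.36 / R$23.68 = 0.2686.
Break-even revenue = fixed costs × price ÷ CM = R$229,100 × R$23.68 ÷ R$6.36 = R$853,001.

R$853,001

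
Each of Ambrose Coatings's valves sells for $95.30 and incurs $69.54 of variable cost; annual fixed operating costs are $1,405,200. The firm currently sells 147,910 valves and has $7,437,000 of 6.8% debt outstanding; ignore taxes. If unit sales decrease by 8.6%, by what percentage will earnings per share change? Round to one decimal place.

Contribution at this volume is 147,910 × $25.76 = $3,810,161.60.
Subtracting fixed costs: EBIT = $3,810,161.60 − $1,405,200 = $2,404,961.60.
Interest = $505,716.00, so EBIT − I = $1,899,245.60.
Degree of combined leverage = contribution ÷ (EBIT − I) = $3,810,161.60 ÷ $1,899,245.60 = 2.0061.
%ΔEPS = DCL × %ΔSales = 2.0061 × -8.6% = -17.3%.

-17.3%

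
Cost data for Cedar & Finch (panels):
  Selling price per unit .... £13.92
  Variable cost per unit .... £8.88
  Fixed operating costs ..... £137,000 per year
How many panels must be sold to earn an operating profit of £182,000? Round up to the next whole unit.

63,294 panels

Unit CM = price − variable cost = £13.92 − £8.88 = £5.04.
Required volume = (fixed costs + target profit) ÷ CM = (£137,000 + £182,000) ÷ £5.04 = 63,293.65, so 63,294 panels.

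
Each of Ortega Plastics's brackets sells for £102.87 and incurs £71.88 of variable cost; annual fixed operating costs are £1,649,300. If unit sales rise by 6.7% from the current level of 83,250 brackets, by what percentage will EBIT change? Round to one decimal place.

At 83,250 units, contribution = 83,250 × £30.99 = £2,579,917.50.
EBIT = £2,579,917.50 − £1,649,300 = £930,617.50.
Degree of operating leverage = £2,579,917.50 / £930,617.50 = 2.7723.
%ΔEBIT = DOL × %ΔSales = 2.7723 × +6.7% = +18.6%.

+18.6%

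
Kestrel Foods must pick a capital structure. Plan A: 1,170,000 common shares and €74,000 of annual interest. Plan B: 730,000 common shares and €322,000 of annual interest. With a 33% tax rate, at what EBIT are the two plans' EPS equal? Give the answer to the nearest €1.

€733,455

Set EPS_A = EPS_B: (EBIT − €74,000)(1 − 0.33) ÷ 1,170,000 = (EBIT − €322,000)(1 − 0.33) ÷ 730,000.
Cancelling (1 − t) and cross-multiplying: 730,000·(EBIT − 74,000) = 1,170,000·(EBIT − 322,000).
EBIT × (1,170,000 − 730,000) = 322,000 × 1,170,000 − 74,000 × 730,000 = 322,720,000,000, so EBIT = 322,720,000,000 ÷ 440,000 = 733,454.55.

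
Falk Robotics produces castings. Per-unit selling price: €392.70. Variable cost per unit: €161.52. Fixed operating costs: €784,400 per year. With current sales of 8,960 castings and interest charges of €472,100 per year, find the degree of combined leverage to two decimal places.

At 8,960 units, contribution = 8,960 × €231.18 = €2,071,372.80.
Operating income = contribution − fixed costs = €2,071,372.80 − €784,400 = €1,286,972.80. Interest = €472,100.00, so EBIT − I = €814,872.80.
Degree of total leverage = total CM / (EBIT − interest) = €2,071,372.80 / €814,872.80 = 2.5420.

2.54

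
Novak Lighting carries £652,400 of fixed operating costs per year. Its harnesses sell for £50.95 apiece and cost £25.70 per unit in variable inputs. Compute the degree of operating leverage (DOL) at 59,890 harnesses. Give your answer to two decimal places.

Total contribution margin = 59,890 × £25.25 = £1,512,222.50.
Subtracting fixed costs: EBIT = £1,512,222.50 − £652,400 = £859,822.50.
Degree of operating leverage = £1,512,222.50 / £859,822.50 = 1.7588.

1.76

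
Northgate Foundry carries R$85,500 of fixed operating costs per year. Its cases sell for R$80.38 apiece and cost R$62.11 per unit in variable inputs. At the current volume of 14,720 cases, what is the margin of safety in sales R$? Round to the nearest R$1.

Each unit contributes R$80.38 − R$62.11 = R$18.27. Break-even units = R$85,500 ÷ R$18.27 = 4,679.80; break-even revenue = 4,679.80 × R$80.38 = R$376,162.56.
Actual sales revenue = 14,720 × R$80.38 = R$1,183,193.60.
Margin of safety = R$1,183,193.60 − R$376,162.56 = R$807,031.

R$807,031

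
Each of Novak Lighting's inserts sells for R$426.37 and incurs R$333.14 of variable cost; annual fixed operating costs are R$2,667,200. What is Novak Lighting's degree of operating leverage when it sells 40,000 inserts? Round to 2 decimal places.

Contribution at this volume is 40,000 × R$93.23 = R$3,729,200.00.
EBIT = R$3,729,200.00 − R$2,667,200 = R$1,062,000.00.
DOL = contribution ÷ EBIT = R$3,729,200.00 ÷ R$1,062,000.00 = 3.5115.

3.51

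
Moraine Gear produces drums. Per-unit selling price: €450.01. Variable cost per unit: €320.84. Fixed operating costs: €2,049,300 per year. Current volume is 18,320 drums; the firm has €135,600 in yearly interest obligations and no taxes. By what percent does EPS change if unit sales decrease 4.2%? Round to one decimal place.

Total contribution margin = 18,320 × €129.17 = €2,366,394.40.
EBIT = €2,366,394.40 − €2,049,300 = €317,094.40.
Interest = €135,600.00, so EBIT − I = €181,494.40.
Degree of combined leverage = contribution ÷ (EBIT − I) = €2,366,394.40 ÷ €181,494.40 = 13.0384.
%ΔEPS = DCL × %ΔSales = 13.0384 × -4.2% = -54.8%.

-54.8%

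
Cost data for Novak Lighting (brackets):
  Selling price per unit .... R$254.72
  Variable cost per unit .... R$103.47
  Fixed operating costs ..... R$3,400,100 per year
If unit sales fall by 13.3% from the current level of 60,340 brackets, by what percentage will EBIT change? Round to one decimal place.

-21.2%

At 60,340 units, contribution = 60,340 × R$151.25 = R$9,126,425.00.
EBIT = R$9,126,425.00 − R$3,400,100 = R$5,726,325.00.
Degree of operating leverage = R$9,126,425.00 / R$5,726,325.00 = 1.5938.
Operating income changes by 1.5938 × -13.3% = -21.2%.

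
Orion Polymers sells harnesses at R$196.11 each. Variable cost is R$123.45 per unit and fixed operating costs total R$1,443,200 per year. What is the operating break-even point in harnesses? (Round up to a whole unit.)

19,863 harnesses

Unit CM = price − variable cost = R$196.11 − R$123.45 = R$72.66.
Units to break even: R$1,443,200 ÷ R$72.66 = 19,862.37, rounded up to 19,863.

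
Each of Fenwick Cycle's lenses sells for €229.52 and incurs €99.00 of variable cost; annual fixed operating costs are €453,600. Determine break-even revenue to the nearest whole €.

€797,658

CM per unit = €229.52 − €99.00 = €130.52; CM ratio = €130.52 / €229.52 = 0.5687.
Break-even sales = FC ÷ CM ratio = €453,600 × €229.52 / €130.52 = €797,658.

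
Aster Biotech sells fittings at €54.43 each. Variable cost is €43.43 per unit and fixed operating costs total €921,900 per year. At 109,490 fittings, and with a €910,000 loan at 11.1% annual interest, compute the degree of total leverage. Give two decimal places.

6.64

Contribution at this volume is 109,490 × €11.00 = €1,204,390.00.
EBIT = €1,204,390.00 − €921,900 = €282,490.00. Interest = €101,010.00.
DOL = €1,204,390.00 ÷ €282,490.00 = 4.2635; DFL = €282,490.00 ÷ €181,480.00 = 1.5566.
DCL = DOL × DFL = 4.2635 × 1.5566 = 6.6366.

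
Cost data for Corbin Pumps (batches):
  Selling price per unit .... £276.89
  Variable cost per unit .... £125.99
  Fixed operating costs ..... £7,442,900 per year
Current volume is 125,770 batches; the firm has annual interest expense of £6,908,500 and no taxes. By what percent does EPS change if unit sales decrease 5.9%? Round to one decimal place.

Total contribution margin = 125,770 × £150.90 = £18,978,693.00.
EBIT = £18,978,693.00 − £7,442,900 = £11,535,793.00.
Interest = £6,908,500.00, so EBIT − I = £4,627,293.00.
Degree of combined leverage = contribution ÷ (EBIT − I) = £18,978,693.00 ÷ £4,627,293.00 = 4.1015.
EPS therefore changes by 4.1015 × (-5.9%) = -24.2%.

-24.2%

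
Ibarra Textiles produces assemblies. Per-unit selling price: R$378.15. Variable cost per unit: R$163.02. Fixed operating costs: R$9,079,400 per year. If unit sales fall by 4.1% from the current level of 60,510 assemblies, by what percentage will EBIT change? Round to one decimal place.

-13.6%

Total contribution margin = 60,510 × R$215.13 = R$13,017,516.30.
EBIT = R$13,017,516.30 − R$9,079,400 = R$3,938,116.30.
DOL = contribution ÷ EBIT = R$13,017,516.30 ÷ R$3,938,116.30 = 3.3055.
So EBIT moves 3.3055 × (-4.1%) = -13.6%.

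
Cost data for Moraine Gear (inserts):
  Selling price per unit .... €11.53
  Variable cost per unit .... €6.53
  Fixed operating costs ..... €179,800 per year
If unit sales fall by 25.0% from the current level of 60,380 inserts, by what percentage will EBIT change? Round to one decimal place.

Contribution at this volume is 60,380 × €5.00 = €301,900.00.
Operating income = contribution − fixed costs = €301,900.00 − €179,800 = €122,100.00.
So DOL = total CM / EBIT = €301,900.00 / €122,100.00 = 2.4726.
Operating income changes by 2.4726 × -25.0% = -61.8%.

-61.8%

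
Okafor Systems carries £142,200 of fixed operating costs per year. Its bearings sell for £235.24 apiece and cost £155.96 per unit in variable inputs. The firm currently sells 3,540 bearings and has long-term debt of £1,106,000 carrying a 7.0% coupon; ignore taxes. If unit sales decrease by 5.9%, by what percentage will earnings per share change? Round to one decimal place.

Total contribution margin = 3,540 × £79.28 = £280,651.20.
Operating income = contribution − fixed costs = £280,651.20 − £142,200 = £138,451.20.
After interest of £77,420.00, pre-tax earnings = £61,031.20.
DCL = total CM / (EBIT − I) = £280,651.20 / £61,031.20 = 4.5985.
EPS therefore changes by 4.5985 × (-5.9%) = -27.1%.

-27.1%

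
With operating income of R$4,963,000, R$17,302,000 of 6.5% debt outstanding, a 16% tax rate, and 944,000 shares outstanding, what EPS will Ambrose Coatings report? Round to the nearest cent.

Pre-tax income = R$4,963,000 − R$1,124,630.00 = R$3,838,370.00.
After tax at 16%: net income = R$3,838,370.00 × 0.84 = R$3,224,230.80.
EPS = R$3,224,230.80 ÷ 944,000 = R$3.42.

R$3.42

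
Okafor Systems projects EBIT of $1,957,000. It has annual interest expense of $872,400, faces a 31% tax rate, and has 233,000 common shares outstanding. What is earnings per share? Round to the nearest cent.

Pre-tax income = $1,957,000 − $872,400.00 = $1,084,600.00.
Net income = $1,084,600.00 × (1 − 0.31) = $748,374.00.
EPS = $748,374.00 ÷ 233,000 = $3.21.

$3.21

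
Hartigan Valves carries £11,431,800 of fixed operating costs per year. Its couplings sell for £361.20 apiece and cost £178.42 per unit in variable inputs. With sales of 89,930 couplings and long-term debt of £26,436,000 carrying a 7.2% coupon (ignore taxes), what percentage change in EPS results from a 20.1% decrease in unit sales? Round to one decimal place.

-106.5%

Total contribution margin = 89,930 × £182.78 = £16,437,405.40.
EBIT = £16,437,405.40 − £11,431,800 = £5,005,605.40.
After interest of £1,903,392.00, pre-tax earnings = £3,102,213.40.
Degree of combined leverage = contribution ÷ (EBIT − I) = £16,437,405.40 ÷ £3,102,213.40 = 5.2986.
%ΔEPS = DCL × %ΔSales = 5.2986 × -20.1% = -106.5%.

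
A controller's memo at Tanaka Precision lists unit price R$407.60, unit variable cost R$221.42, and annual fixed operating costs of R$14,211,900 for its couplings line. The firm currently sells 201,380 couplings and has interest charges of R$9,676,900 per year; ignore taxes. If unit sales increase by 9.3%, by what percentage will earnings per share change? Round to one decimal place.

+25.6%

At 201,380 units, contribution = 201,380 × R$186.18 = R$37,492,928.40.
Subtracting fixed costs: EBIT = R$37,492,928.40 − R$14,211,900 = R$23,281,028.40.
Interest = R$9,676,900.00, so EBIT − I = R$13,604,128.40.
Degree of combined leverage = contribution ÷ (EBIT − I) = R$37,492,928.40 ÷ R$13,604,128.40 = 2.7560.
%ΔEPS = DCL × %ΔSales = 2.7560 × +9.3% = +25.6%.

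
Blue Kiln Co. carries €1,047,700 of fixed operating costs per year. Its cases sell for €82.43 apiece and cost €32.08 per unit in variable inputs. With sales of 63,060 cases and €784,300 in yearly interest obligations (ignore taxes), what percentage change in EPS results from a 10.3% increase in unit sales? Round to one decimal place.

Contribution at this volume is 63,060 × €50.35 = €3,175,071.00.
Operating income = contribution − fixed costs = €3,175,071.00 − €1,047,700 = €2,127,371.00.
After interest of €784,300.00, pre-tax earnings = €1,343,071.00.
Degree of combined leverage = contribution ÷ (EBIT − I) = €3,175,071.00 ÷ €1,343,071.00 = 2.3640.
EPS therefore changes by 2.3640 × (+10.3%) = +24.3%.

+24.3%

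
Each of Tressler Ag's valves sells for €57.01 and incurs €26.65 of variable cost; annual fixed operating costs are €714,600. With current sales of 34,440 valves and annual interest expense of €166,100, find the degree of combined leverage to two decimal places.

At 34,440 units, contribution = 34,440 × €30.36 = €1,045,598.40.
Operating income = contribution − fixed costs = €1,045,598.40 − €714,600 = €330,998.40. Interest = €166,100.00.
DOL = €1,045,598.40 ÷ €330,998.40 = 3.1589; DFL = €330,998.40 ÷ €164,898.40 = 2.0073.
DCL = DOL × DFL = 3.1589 × 2.0073 = 6.3409.

6.34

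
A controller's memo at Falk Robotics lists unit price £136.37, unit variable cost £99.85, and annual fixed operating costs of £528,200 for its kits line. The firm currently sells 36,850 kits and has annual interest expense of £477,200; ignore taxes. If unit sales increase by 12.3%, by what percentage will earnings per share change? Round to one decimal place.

+48.6%

Total contribution margin = 36,850 × £36.52 = £1,345,762.00.
Subtracting fixed costs: EBIT = £1,345,762.00 − £528,200 = £817,562.00.
After interest of £477,200.00, pre-tax earnings = £340,362.00.
DCL = total CM / (EBIT − I) = £1,345,762.00 / £340,362.00 = 3.9539.
EPS therefore changes by 3.9539 × (+12.3%) = +48.6%.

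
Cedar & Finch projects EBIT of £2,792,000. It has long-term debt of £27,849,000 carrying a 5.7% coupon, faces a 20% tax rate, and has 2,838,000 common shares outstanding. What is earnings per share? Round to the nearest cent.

Interest = £1,587,393.00, so EBT = £2,792,000 − £1,587,393.00 = £1,204,607.00.
After tax at 20%: net income = £1,204,607.00 × 0.80 = £963,685.60.
EPS = £963,685.60 ÷ 2,838,000 = £0.34.

£0.34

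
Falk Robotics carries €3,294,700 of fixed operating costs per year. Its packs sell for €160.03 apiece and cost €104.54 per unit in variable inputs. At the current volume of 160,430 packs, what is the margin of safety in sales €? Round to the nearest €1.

Each unit contributes €160.03 − €104.54 = €55.49. Break-even units = €3,294,700 ÷ €55.49 = 59,374.66; break-even revenue = 59,374.66 × €160.03 = €9,501,727.18.
Actual sales revenue = 160,430 × €160.03 = €25,673,612.90.
Margin of safety = €25,673,612.90 − €9,501,727.18 = €16,171,886.

€16,171,886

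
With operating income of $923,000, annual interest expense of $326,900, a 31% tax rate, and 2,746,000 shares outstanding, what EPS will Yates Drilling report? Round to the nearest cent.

$0.15

Interest = $326,900.00, so EBT = $923,000 − $326,900.00 = $596,100.00.
Net income = $596,100.00 × (1 − 0.31) = $411,309.00.
Per share: $411,309.00 / 2,746,000 shares = $0.15.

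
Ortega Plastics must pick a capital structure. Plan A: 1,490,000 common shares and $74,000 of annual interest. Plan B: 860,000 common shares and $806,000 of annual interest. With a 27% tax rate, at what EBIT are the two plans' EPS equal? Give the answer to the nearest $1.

Set EPS_A = EPS_B: (EBIT − $74,000)(1 − 0.27) ÷ 1,490,000 = (EBIT − $806,000)(1 − 0.27) ÷ 860,000.
Cancelling (1 − t) and cross-multiplying: 860,000·(EBIT − 74,000) = 1,490,000·(EBIT − 806,000).
EBIT × (1,490,000 − 860,000) = 806,000 × 1,490,000 − 74,000 × 860,000 = 1,137,300,000,000, so EBIT = 1,137,300,000,000 ÷ 630,000 = 1,805,238.10.

$1,805,238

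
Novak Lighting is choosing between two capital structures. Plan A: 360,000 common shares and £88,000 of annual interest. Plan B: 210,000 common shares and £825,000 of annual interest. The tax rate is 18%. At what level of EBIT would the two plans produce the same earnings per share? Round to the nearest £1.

At indifference, (EBIT − 88,000)(1 − t)/360,000 = (EBIT − 825,000)(1 − t)/210,000.
Cancelling (1 − t) and cross-multiplying: 210,000·(EBIT − 88,000) = 360,000·(EBIT − 825,000).
EBIT × (360,000 − 210,000) = 825,000 × 360,000 − 88,000 × 210,000 = 278,520,000,000, so EBIT = 278,520,000,000 ÷ 150,000 = 1,856,800.00.

£1,856,800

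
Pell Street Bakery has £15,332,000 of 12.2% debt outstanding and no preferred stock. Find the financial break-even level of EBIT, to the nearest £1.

Annual interest = 12.2% × £15,332,000 = £1,870,504.00.
With no preferred dividends, EPS = 0 when EBIT exactly covers interest, so the financial break-even EBIT is £1,870,504.00.

£1,870,504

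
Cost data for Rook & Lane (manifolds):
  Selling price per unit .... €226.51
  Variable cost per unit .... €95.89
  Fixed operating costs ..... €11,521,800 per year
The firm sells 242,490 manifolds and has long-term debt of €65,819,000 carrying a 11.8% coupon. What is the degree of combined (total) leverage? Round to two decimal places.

Contribution at this volume is 242,490 × €130.62 = €31,674,043.80.
Subtracting fixed costs: EBIT = €31,674,043.80 − €11,521,800 = €20,152,243.80. Interest = €7,766,642.00.
DOL = €31,674,043.80 ÷ €20,152,243.80 = 1.5717; DFL = €20,152,243.80 ÷ €12,385,601.80 = 1.6271.
Combined leverage = 1.5717 × 1.6271 = 2.5573.

2.56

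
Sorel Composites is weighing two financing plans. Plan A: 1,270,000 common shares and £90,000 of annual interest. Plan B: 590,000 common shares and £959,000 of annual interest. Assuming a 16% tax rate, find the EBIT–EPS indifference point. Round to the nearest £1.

£1,712,985

Set EPS_A = EPS_B: (EBIT − £90,000)(1 − 0.16) ÷ 1,270,000 = (EBIT − £959,000)(1 − 0.16) ÷ 590,000.
Cancelling (1 − t) and cross-multiplying: 590,000·(EBIT − 90,000) = 1,270,000·(EBIT − 959,000).
Solving, EBIT = (959,000·1,270,000 − 90,000·590,000) / (1,270,000 − 590,000) = 1,164,830,000,000 / 680,000 = 1,712,985.29.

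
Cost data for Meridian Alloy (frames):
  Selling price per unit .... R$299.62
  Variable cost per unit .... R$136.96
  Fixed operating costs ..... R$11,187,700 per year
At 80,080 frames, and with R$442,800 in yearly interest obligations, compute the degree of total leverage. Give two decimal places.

9.34

At 80,080 units, contribution = 80,080 × R$162.66 = R$13,025,812.80.
Operating income = contribution − fixed costs = R$13,025,812.80 − R$11,187,700 = R$1,838,112.80. Interest = R$442,800.00.
DOL = R$13,025,812.80 ÷ R$1,838,112.80 = 7.0865; DFL = R$1,838,112.80 ÷ R$1,395,312.80 = 1.3173.
Combined leverage = 7.0865 × 1.3173 = 9.3350.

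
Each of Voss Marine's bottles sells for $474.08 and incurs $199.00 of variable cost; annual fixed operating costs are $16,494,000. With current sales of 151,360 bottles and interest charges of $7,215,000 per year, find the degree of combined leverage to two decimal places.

Contribution at this volume is 151,360 × $275.08 = $41,636,108.80.
Operating income = contribution − fixed costs = $41,636,108.80 − $16,494,000 = $25,142,108.80. Interest = $7,215,000.00, so EBIT − I = $17,927,108.80.
DCL = contribution ÷ (EBIT − I) = $41,636,108.80 ÷ $17,927,108.80 = 2.3225.

2.32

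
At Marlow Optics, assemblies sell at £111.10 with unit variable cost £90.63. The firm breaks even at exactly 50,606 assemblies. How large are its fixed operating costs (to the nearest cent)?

Unit CM = price − variable cost = £111.10 − £90.63 = £20.47.
Fixed costs = break-even units × CM = 50,606 × £20.47 = £1,035,904.82.

£1,035,904.82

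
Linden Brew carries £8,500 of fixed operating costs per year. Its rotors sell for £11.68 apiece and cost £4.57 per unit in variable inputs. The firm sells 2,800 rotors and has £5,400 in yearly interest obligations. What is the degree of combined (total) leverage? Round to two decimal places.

At 2,800 units, contribution = 2,800 × £7.11 = £19,908.00.
Subtracting fixed costs: EBIT = £19,908.00 − £8,500 = £11,408.00. Interest = £5,400.00.
DOL = £19,908.00 ÷ £11,408.00 = 1.7451; DFL = £11,408.00 ÷ £6,008.00 = 1.8988.
DCL = DOL × DFL = 1.7451 × 1.8988 = 3.3136.

3.31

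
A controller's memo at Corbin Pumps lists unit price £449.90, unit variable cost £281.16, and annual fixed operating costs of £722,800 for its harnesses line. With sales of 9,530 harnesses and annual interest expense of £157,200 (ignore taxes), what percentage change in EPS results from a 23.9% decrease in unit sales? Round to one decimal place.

At 9,530 units, contribution = 9,530 × £168.74 = £1,608,092.20.
Subtracting fixed costs: EBIT = £1,608,092.20 − £722,800 = £885,292.20.
After interest of £157,200.00, pre-tax earnings = £728,092.20.
DCL = total CM / (EBIT − I) = £1,608,092.20 / £728,092.20 = 2.2086.
%ΔEPS = DCL × %ΔSales = 2.2086 × -23.9% = -52.8%.

-52.8%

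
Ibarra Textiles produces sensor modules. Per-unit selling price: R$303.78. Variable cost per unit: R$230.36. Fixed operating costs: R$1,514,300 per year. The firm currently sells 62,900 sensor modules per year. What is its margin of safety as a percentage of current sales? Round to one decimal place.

Each unit contributes R$303.78 − R$230.36 = R$73.42. Break-even units = R$1,514,300 ÷ R$73.42 = 20,625.17; break-even revenue = 20,625.17 × R$303.78 = R$6,265,514.22.
Current sales = 62,900 × R$303.78 = R$19,107,762.00.
Margin of safety = (R$19,107,762.00 − R$6,265,514.22) ÷ R$19,107,762.00 = 67.2%.

67.2%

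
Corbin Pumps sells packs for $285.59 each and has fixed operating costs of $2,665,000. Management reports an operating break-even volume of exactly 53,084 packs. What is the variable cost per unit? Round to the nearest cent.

$235.39

Contribution per unit must be FC / Q = $2,665,000 / 53,084 = $50.2035.
Variable cost per unit = $285.59 − $50.2035 = $235.39.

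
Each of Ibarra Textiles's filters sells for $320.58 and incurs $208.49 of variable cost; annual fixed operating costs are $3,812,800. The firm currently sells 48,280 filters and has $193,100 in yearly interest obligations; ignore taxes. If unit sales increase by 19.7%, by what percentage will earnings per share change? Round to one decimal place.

+75.8%

Contribution at this volume is 48,280 × $112.09 = $5,411,705.20.
Subtracting fixed costs: EBIT = $5,411,705.20 − $3,812,800 = $1,598,905.20.
After interest of $193,100.00, pre-tax earnings = $1,405,805.20.
Degree of combined leverage = contribution ÷ (EBIT − I) = $5,411,705.20 ÷ $1,405,805.20 = 3.8495.
EPS therefore changes by 3.8495 × (+19.7%) = +75.8%.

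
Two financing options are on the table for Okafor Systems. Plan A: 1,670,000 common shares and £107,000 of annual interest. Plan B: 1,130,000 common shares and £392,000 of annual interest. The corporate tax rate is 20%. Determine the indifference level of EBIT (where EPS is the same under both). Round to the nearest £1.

Set EPS_A = EPS_B: (EBIT − £107,000)(1 − 0.20) ÷ 1,670,000 = (EBIT − £392,000)(1 − 0.20) ÷ 1,130,000.
Cancelling (1 − t) and cross-multiplying: 1,130,000·(EBIT − 107,000) = 1,670,000·(EBIT − 392,000).
EBIT × (1,670,000 − 1,130,000) = 392,000 × 1,670,000 − 107,000 × 1,130,000 = 533,730,000,000, so EBIT = 533,730,000,000 ÷ 540,000 = 988,388.89.

£988,389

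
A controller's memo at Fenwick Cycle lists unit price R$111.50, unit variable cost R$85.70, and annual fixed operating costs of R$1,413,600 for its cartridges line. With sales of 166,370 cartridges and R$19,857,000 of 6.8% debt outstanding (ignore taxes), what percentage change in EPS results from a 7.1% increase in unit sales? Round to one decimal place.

+19.9%

Contribution at this volume is 166,370 × R$25.80 = R$4,292,346.00.
EBIT = R$4,292,346.00 − R$1,413,600 = R$2,878,746.00.
Interest = R$1,350,276.00, so EBIT − I = R$1,528,470.00.
DCL = total CM / (EBIT − I) = R$4,292,346.00 / R$1,528,470.00 = 2.8083.
EPS therefore changes by 2.8083 × (+7.1%) = +19.9%.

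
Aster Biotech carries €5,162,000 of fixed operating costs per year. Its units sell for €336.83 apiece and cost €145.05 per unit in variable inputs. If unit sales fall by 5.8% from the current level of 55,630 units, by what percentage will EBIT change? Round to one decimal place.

At 55,630 units, contribution = 55,630 × €191.78 = €10,668,721.40.
EBIT = €10,668,721.40 − €5,162,000 = €5,506,721.40.
Degree of operating leverage = €10,668,721.40 / €5,506,721.40 = 1.9374.
%ΔEBIT = DOL × %ΔSales = 1.9374 × -5.8% = -11.2%.

-11.2%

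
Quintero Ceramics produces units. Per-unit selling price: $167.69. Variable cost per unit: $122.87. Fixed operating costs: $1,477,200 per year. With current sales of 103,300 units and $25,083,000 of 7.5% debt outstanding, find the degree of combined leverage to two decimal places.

Contribution at this volume is 103,300 × $44.82 = $4,629,906.00.
Subtracting fixed costs: EBIT = $4,629,906.00 − $1,477,200 = $3,152,706.00. Interest = $1,881,225.00, so EBIT − I = $1,271,481.00.
DCL = contribution ÷ (EBIT − I) = $4,629,906.00 ÷ $1,271,481.00 = 3.6413.

3.64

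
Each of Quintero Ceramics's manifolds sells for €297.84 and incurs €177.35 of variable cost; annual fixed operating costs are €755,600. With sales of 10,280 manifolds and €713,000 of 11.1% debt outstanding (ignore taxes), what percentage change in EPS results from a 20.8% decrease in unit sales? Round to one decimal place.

Total contribution margin = 10,280 × €120.49 = €1,238,637.20.
Subtracting fixed costs: EBIT = €1,238,637.20 − €755,600 = €483,037.20.
Interest = €79,143.00, so EBIT − I = €403,894.20.
DCL = total CM / (EBIT − I) = €1,238,637.20 / €403,894.20 = 3.0667.
EPS therefore changes by 3.0667 × (-20.8%) = -63.8%.

-63.8%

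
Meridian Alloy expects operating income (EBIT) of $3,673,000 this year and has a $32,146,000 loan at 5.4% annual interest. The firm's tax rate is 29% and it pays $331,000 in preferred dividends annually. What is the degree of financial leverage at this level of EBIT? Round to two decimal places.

Interest = $1,735,884.00.
Pre-tax preferred-dividend burden = $331,000 ÷ (1 − 0.29) = $466,197.18.
DFL = EBIT ÷ [EBIT − I − D_p/(1−t)] = $3,673,000 ÷ [$3,673,000 − $1,735,884.00 − $466,197.18] = $3,673,000 ÷ $1,470,918.82 = 2.4971.

2.50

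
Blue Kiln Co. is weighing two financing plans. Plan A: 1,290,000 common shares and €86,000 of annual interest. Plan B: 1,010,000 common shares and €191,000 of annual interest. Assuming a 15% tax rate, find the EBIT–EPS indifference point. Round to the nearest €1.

€569,750

Set EPS_A = EPS_B: (EBIT − €86,000)(1 − 0.15) ÷ 1,290,000 = (EBIT − €191,000)(1 − 0.15) ÷ 1,010,000.
Cancelling (1 − t) and cross-multiplying: 1,010,000·(EBIT − 86,000) = 1,290,000·(EBIT − 191,000).
Solving, EBIT = (191,000·1,290,000 − 86,000·1,010,000) / (1,290,000 − 1,010,000) = 159,530,000,000 / 280,000 = 569,750.00.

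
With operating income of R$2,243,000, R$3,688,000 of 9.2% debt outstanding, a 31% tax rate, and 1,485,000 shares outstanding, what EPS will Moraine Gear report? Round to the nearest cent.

Pre-tax income = R$2,243,000 − R$339,296.00 = R$1,903,704.00.
After tax at 31%: net income = R$1,903,704.00 × 0.69 = R$1,313,555.76.
EPS = R$1,313,555.76 ÷ 1,485,000 = R$0.88.

R$0.88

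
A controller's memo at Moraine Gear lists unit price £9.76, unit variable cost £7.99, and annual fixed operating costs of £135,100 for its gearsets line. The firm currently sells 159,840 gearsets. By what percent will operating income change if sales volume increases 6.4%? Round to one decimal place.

Contribution at this volume is 159,840 × £1.77 = £282,916.80.
Subtracting fixed costs: EBIT = £282,916.80 − £135,100 = £147,816.80.
Degree of operating leverage = £282,916.80 / £147,816.80 = 1.9140.
%ΔEBIT = DOL × %ΔSales = 1.9140 × +6.4% = +12.2%.

+12.2%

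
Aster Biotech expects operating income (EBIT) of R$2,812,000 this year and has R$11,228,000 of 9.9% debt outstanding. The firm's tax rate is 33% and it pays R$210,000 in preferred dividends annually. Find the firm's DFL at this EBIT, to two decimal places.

Annual interest charges come to R$1,111,572.00.
Pre-tax preferred-dividend burden = R$210,000 ÷ (1 − 0.33) = R$313,432.84.
DFL = EBIT ÷ [EBIT − I − D_p/(1−t)] = R$2,812,000 ÷ [R$2,812,000 − R$1,111,572.00 − R$313,432.84] = R$2,812,000 ÷ R$1,386,995.16 = 2.0274.

2.03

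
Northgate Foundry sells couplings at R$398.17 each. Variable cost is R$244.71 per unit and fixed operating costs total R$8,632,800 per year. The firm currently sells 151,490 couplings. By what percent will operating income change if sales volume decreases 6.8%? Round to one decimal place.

-10.8%

At 151,490 units, contribution = 151,490 × R$153.46 = R$23,247,655.40.
Operating income = contribution − fixed costs = R$23,247,655.40 − R$8,632,800 = R$14,614,855.40.
DOL = contribution ÷ EBIT = R$23,247,655.40 ÷ R$14,614,855.40 = 1.5907.
So EBIT moves 1.5907 × (-6.8%) = -10.8%.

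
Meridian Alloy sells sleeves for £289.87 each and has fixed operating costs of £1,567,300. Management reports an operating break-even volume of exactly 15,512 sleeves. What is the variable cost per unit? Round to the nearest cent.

£188.83

At break-even, FC = Q × (P − VC), so P − VC = £1,567,300 ÷ 15,512 = £101.0379.
Variable cost per unit = £289.87 − £101.0379 = £188.83.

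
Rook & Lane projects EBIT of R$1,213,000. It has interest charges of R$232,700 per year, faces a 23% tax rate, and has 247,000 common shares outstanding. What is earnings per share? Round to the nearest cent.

R$3.06

Pre-tax income = R$1,213,000 − R$232,700.00 = R$980,300.00.
Net income = R$980,300.00 × (1 − 0.23) = R$754,831.00.
EPS = R$754,831.00 ÷ 247,000 = R$3.06.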